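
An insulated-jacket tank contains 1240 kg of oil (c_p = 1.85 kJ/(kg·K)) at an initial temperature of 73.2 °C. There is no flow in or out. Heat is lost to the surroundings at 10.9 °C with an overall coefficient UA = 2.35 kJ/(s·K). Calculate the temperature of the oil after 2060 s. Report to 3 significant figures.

18.5 °C

Lumped-capacitance energy balance: M c_p dT/dt = UA(T_amb − T).
dT/dt = (T_ss − T)/τ with T_ss = T_amb = 10.900 °C, τ = M c_p/UA = 1240·1.85/2.35 = 976.17 s.
Integrating: T(t) = T_ss + (T₀ − T_ss) e^(−t/τ).
T(2060) = 10.900 + (62.300)·0.12120 = 18.451 °C.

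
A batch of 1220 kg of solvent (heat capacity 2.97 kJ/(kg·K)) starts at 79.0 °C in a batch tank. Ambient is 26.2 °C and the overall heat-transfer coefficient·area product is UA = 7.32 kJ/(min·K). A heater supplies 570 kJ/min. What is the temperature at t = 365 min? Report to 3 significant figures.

92.1 °C

First-law balance (no shaft work): M c_p dT/dt = −UA(T − T_amb) + Q̇.
dT/dt = (T_ss − T)/τ with T_ss = T_amb + Q̇/UA = 26.2 + 570/7.32 = 104.07 °C, τ = M c_p/UA = 1220·2.97/7.32 = 495.00 min.
This is linear first-order; T(t) = T_ss + (T₀ − T_ss) e^(−t/τ).
T(365) = 104.07 + (-25.069)·0.47837 = 92.077 °C.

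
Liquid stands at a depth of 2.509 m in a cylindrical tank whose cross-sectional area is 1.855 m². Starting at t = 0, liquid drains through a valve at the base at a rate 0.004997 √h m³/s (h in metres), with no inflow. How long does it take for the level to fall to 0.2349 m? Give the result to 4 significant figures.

816.2 s

Unsteady balance on liquid volume: A dh/dt = −0.004997 √h.
This is separable: 2 d(√h)/dt = −0.004997/A, so √h = √h₀ − (0.004997/(2A)) t.
t = 2A(√h₀ − √h)/0.004997 = 2·1.855·(√2.509 − √0.2349)/0.004997
  = 3.71000 × (1.58398 − 0.484665) / 0.004997 = 816.183 s.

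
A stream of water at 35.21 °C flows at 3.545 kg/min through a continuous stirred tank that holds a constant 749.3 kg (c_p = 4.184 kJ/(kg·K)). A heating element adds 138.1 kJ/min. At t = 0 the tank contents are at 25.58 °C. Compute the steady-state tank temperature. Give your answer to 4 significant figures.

Energy balance: M c_p dT/dt = ṁ c_p (T_in − T) + 138.1.
At steady state dT/dt = 0 ⇒ T_ss = T_in + Q̇/(ṁ c_p) = 35.21 + 138.1/(3.545·4.184) = 44.5208 °C.

44.52 °C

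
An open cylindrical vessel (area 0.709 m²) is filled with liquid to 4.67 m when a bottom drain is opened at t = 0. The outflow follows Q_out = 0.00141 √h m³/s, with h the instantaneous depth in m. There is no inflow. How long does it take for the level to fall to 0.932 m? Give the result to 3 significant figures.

1200 s

Unsteady balance on liquid volume: A dh/dt = −0.00141 √h.
This is separable: 2 d(√h)/dt = −0.00141/A, so √h = √h₀ − (0.00141/(2A)) t.
t = 2A(√h₀ − √h)/0.00141 = 2·0.709·(√4.67 − √0.932)/0.00141
  = 1.4180 × (2.1610 − 0.96540) / 0.00141 = 1202.4 s.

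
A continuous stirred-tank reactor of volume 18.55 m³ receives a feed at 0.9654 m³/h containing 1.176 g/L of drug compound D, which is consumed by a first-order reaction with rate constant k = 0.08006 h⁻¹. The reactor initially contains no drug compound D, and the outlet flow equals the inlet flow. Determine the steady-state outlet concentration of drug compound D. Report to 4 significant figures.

0.4633 g/L

V dC/dt = Q(C_in − C) − k V C.
Steady state (dC/dt = 0): C_ss = Q C_in/(Q + kV) = C_in/(1 + kV/Q).
C_ss = 0.9654·1.176/(0.9654 + 0.08006·18.55) = 1.13531/2.45051 = 0.463295 g/L.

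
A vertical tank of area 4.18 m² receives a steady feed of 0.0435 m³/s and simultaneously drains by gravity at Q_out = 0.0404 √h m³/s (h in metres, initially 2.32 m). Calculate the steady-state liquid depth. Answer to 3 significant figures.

1.16 m

Level balance: A dh/dt = 0.0435 − 0.0404 √h. Setting dh/dt = 0:
Q_in = 0.0404 √h_ss ⇒ √h_ss = 0.0435/0.0404 = 1.0767.
h_ss = 1.0767² = 1.1594 m. (Since h₀ = 2.32 m > h_ss, the level will fall toward this value.)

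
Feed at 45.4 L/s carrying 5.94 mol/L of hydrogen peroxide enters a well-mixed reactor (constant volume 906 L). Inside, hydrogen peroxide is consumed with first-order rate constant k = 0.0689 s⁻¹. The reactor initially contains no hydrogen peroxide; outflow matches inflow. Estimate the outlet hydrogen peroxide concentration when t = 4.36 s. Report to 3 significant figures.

1.01 mol/L

Accumulation = in − out − consumed: V dC/dt = Q C_in − Q C − k V C.
dC/dt = (Q/V) C_in − (Q/V + k) C; effective rate a = Q/V + k = 0.050110 + 0.0689 = 0.11901 s⁻¹.
C_ss = Q C_in/(Q + kV) = 2.5011 mol/L; C(t) = C_ss + (C₀ − C_ss) e^(−a t).
C(4.36) = 2.5011 + (-2.5011)·e^(−0.11901·4.36) = 2.5011 + (-2.5011)·0.59518 = 1.0125 mol/L.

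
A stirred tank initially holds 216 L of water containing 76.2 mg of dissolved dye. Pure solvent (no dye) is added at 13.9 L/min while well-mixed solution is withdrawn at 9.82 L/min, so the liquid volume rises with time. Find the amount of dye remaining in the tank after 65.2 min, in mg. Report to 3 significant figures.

Total volume: dV/dt = Q_in − Q_out = 4.0800 L/min, so V(t) = 216 + 4.0800 t and V(65.2) = 482.02 L.
Solute balance: dm/dt = 0 − Q_out C = −Q_out m/V(t).
Separate: dm/m = −Q_out dt/V(t) ⇒ ln(m/m₀) = −(Q_out/(Q_in−Q_out)) ln(V/V₀).
m = m₀ (V₀/V)^(Q_out/(Q_in−Q_out)) = 76.2 × (216/482.02)^(2.4069) = 11.038 mg.

11.0 mg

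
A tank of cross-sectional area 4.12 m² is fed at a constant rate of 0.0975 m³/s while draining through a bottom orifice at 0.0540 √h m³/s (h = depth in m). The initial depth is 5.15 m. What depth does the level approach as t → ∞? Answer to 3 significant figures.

3.26 m

Unsteady balance on liquid volume: A dh/dt = Q_in − 0.0540 √h. At steady state dh/dt = 0:
Q_in = 0.0540 √h_ss ⇒ √h_ss = 0.0975/0.0540 = 1.8056.
h_ss = 1.8056² = 3.2600 m. (Since h₀ = 5.15 m > h_ss, the level will fall toward this value.)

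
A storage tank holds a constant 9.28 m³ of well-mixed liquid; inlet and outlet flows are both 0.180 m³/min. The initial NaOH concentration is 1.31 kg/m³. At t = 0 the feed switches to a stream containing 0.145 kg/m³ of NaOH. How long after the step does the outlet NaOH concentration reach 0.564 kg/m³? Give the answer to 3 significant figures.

Species balance: V dC/dt = Q(C_in − C) ⇒ τ = V/Q = 51.556 min.
C(t) = C_in + (C₀ − C_in) e^(−t/τ). Set C = 0.564 and solve for t:
e^(−t/τ) = (C − C_in)/(C₀ − C_in) = (0.564 − 0.145)/(1.31 − 0.145) = 0.35966
t = −τ ln(…) = 51.556 × 1.0226 = 52.721 min.

52.7 min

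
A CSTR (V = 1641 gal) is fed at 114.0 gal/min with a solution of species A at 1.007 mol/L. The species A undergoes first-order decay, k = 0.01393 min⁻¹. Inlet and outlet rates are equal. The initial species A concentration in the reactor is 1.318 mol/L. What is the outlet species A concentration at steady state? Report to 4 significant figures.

0.8388 mol/L

Species balance: V dC/dt = Q C_in − Q C − k V C.
At steady state: 0 = Q C_in − (Q + kV) C_ss, so C_ss = Q C_in/(Q + kV).
C_ss = 114.0·1.007/(114.0 + 0.01393·1641) = 114.798/136.859 = 0.838804 mol/L.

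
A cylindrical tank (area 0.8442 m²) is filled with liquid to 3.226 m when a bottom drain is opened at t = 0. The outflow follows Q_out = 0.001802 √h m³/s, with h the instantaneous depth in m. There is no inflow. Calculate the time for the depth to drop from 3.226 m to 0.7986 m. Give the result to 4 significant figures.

Accumulation of liquid (constant cross-section A): A dh/dt = −0.001802 √h.
This is separable: 2 d(√h)/dt = −0.001802/A, so √h = √h₀ − (0.001802/(2A)) t.
t = 2A(√h₀ − √h)/0.001802 = 2·0.8442·(√3.226 − √0.7986)/0.001802
  = 1.68840 × (1.79611 − 0.893644) / 0.001802 = 845.570 s.

845.6 s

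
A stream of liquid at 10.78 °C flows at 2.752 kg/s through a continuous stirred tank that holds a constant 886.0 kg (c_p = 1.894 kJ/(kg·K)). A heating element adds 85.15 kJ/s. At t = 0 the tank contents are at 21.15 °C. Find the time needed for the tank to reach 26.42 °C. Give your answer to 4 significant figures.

M c_p dT/dt = ṁ c_p (T_in − T) + Q̇.
τ = M/ṁ = 321.948 s; T_ss = T_in + Q̇/(ṁ c_p) = 27.1164 °C.
T(t) = T_ss + (T₀ − T_ss) e^(−t/τ). Set T = 26.42:
e^(−t/τ) = (26.42 − 27.1164)/(21.15 − 27.1164) = 0.116720
t = −321.948 · ln(0.116720) = 691.537 s.

691.5 s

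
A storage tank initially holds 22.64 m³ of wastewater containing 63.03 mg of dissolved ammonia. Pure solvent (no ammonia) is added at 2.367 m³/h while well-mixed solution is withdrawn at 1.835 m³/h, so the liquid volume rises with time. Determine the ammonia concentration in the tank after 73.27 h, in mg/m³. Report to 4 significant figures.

Total volume: dV/dt = Q_in − Q_out = 0.532000 m³/h, so V(t) = 22.64 + 0.532000 t and V(73.27) = 61.6196 m³.
Solute balance: dm/dt = 0 − Q_out C = −Q_out m/V(t).
dm/m = −Q_out dt/(V₀ + 0.532000 t); integrating gives ln(m/m₀) = −(Q_out/(Q_in−Q_out)) ln(V/V₀).
m = m₀ (V₀/V)^(Q_out/(Q_in−Q_out)) = 63.03 × (22.64/61.6196)^(3.44925) = 1.99373 mg.
C = m/V = 1.99373/61.6196 = 0.0323555 mg/m³.

0.03236 mg/m³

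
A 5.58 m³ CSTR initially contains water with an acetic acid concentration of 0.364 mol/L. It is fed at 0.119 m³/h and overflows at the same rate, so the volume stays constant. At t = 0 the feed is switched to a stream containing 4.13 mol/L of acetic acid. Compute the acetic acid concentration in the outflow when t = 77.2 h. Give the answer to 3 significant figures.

3.40 mol/L

Transient balance on the dissolved component: V dC/dt = Q(C_in − C).
So dC/dt = (C_in − C)/τ with τ = V/Q = 5.58/0.119 = 46.891 h.
Solution: C(t) = C_in + (C₀ − C_in) e^(−t/τ).
C(77.2) = 4.13 + (0.364 − 4.13)·e^(−77.2/46.891) = 4.13 + (-3.7660)·0.19275 = 3.4041 mol/L.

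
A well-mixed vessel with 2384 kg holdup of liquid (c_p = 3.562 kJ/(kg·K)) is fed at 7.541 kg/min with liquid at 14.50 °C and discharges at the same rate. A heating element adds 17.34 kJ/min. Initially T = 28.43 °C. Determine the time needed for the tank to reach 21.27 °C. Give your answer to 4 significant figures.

244.8 min

Heat balance on the well-mixed liquid: M c_p dT/dt = ṁ c_p (T_in − T) + 17.34.
τ = M/ṁ = 316.138 min; T_ss = T_in + Q̇/(ṁ c_p) = 15.1455 °C.
T(t) = T_ss + (T₀ − T_ss) e^(−t/τ). Set T = 21.27:
e^(−t/τ) = (21.27 − 15.1455)/(28.43 − 15.1455) = 0.461024
t = −316.138 · ln(0.461024) = 244.787 min.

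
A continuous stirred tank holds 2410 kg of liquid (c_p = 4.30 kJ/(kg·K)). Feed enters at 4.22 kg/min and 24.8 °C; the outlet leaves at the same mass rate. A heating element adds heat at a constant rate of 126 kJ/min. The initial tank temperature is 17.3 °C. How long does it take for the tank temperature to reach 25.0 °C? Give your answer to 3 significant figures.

Unsteady energy balance on the tank contents: M c_p dT/dt = ṁ c_p (T_in − T) + 126.
τ = M/ṁ = 571.09 min; T_ss = T_in + Q̇/(ṁ c_p) = 31.744 °C.
T(t) = T_ss + (T₀ − T_ss) e^(−t/τ). Set T = 25.0:
e^(−t/τ) = (25.0 − 31.744)/(17.3 − 31.744) = 0.46689
t = −571.09 · ln(0.46689) = 434.97 min.

435 min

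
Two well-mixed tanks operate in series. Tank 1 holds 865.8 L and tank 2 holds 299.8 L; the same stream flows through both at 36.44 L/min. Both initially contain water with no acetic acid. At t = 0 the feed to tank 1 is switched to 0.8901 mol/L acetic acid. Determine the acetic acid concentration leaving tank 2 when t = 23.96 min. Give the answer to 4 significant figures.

Time constants: τᵢ = Vᵢ/Q for each well-mixed tank.
τ₁ = 865.8/36.44 = 23.7596 min; τ₂ = 299.8/36.44 = 8.22722 min.
Solving the cascade with C₁(0)=C₂(0)=0 gives C₂(t) = C_in[1 − (τ₁ e^(−t/τ₁) − τ₂ e^(−t/τ₂))/(τ₁ − τ₂)].
At t = 23.96: e^(−t/τ₁) = 0.364790, e^(−t/τ₂) = 0.0543515.
C₂ = 0.8901·[1 − (23.7596·0.364790 − 8.22722·0.0543515)/(15.5324)] = 0.8901·0.470777 = 0.419038 mol/L.

0.4190 mol/L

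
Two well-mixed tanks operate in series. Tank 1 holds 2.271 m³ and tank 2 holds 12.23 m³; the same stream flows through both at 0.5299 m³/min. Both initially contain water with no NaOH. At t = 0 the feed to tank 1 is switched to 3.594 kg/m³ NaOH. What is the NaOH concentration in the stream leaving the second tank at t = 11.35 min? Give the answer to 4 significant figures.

0.9529 kg/m³

Each tank obeys Vᵢ dCᵢ/dt = Q(Cᵢ₋₁ − Cᵢ), so τᵢ = Vᵢ/Q.
τ₁ = 2.271/0.5299 = 4.28571 min; τ₂ = 12.23/0.5299 = 23.0798 min.
Tank 1: C₁ = C_in(1 − e^(−t/τ₁)). Tank 2 (τ₁ ≠ τ₂): C₂ = C_in[1 − (τ₁ e^(−t/τ₁) − τ₂ e^(−t/τ₂))/(τ₁ − τ₂)].
At t = 11.35: e^(−t/τ₁) = 0.0707691, e^(−t/τ₂) = 0.611542.
C₂ = 3.594·[1 − (4.28571·0.0707691 − 23.0798·0.611542)/(-18.7941)] = 3.594·0.265143 = 0.952923 kg/m³.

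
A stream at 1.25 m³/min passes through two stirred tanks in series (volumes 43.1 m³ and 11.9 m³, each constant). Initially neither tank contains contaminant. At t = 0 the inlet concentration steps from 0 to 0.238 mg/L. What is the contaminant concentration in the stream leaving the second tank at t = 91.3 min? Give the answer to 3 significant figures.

Species balance on tank i: dCᵢ/dt = (Cᵢ₋₁ − Cᵢ)/τᵢ with τᵢ = Vᵢ/Q.
τ₁ = 43.1/1.25 = 34.480 min; τ₂ = 11.9/1.25 = 9.5200 min.
Tank 1: C₁ = C_in(1 − e^(−t/τ₁)). Tank 2 (τ₁ ≠ τ₂): C₂ = C_in[1 − (τ₁ e^(−t/τ₁) − τ₂ e^(−t/τ₂))/(τ₁ − τ₂)].
At t = 91.3: e^(−t/τ₁) = 0.070799, e^(−t/τ₂) = 6.8386e-05.
C₂ = 0.238·[1 − (34.480·0.070799 − 9.5200·6.8386e-05)/(24.960)] = 0.238·0.90222 = 0.21473 mg/L.

0.215 mg/L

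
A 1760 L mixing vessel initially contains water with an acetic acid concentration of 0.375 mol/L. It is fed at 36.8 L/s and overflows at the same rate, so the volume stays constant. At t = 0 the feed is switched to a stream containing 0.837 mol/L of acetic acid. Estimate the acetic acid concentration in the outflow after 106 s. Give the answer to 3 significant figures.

Unsteady species balance (constant V, well mixed): V dC/dt = Q(C_in − C).
Time constant τ = V/Q = 1760/36.8 = 47.826 s.
Integrating: C(t) = C_in + (C₀ − C_in) e^(−t/τ).
C(106) = 0.837 + (0.375 − 0.837)·e^(−106/47.826) = 0.837 + (-0.46200)·0.10900 = 0.78664 mol/L.

0.787 mol/L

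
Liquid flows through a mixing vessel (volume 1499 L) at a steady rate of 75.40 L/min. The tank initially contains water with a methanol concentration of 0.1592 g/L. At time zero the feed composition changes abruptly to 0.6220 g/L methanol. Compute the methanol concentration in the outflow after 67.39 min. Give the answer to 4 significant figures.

0.6064 g/L

Transient balance on the dissolved component: V dC/dt = Q(C_in − C).
So dC/dt = (C_in − C)/τ with τ = V/Q = 1499/75.40 = 19.8806 min.
Solution: C(t) = C_in + (C₀ − C_in) e^(−t/τ).
C(67.39) = 0.6220 + (0.1592 − 0.6220)·e^(−67.39/19.8806) = 0.6220 + (-0.462800)·0.0337178 = 0.606395 g/L.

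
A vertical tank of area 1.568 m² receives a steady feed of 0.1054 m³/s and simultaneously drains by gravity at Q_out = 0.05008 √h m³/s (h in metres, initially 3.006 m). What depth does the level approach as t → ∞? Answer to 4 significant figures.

4.429 m

Level balance: A dh/dt = 0.1054 − 0.05008 √h. Setting dh/dt = 0:
Q_in = 0.05008 √h_ss ⇒ √h_ss = 0.1054/0.05008 = 2.10463.
h_ss = 2.10463² = 4.42948 m. (Since h₀ = 3.006 m < h_ss, the level will rise toward this value.)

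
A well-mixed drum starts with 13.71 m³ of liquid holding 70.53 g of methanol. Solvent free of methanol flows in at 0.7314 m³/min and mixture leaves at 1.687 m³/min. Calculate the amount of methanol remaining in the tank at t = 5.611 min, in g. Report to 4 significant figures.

29.38 g

Total volume: dV/dt = Q_in − Q_out = -0.955600 m³/min, so V(t) = 13.71 − 0.955600 t and V(5.611) = 8.34813 m³.
No methanol enters, so dm/dt = −Q_out · (m/V).
Separate: dm/m = −Q_out dt/V(t) ⇒ ln(m/m₀) = −(Q_out/(Q_in−Q_out)) ln(V/V₀).
m = m₀ (V₀/V)^(Q_out/(Q_in−Q_out)) = 70.53 × (13.71/8.34813)^(-1.76538) = 29.3782 g.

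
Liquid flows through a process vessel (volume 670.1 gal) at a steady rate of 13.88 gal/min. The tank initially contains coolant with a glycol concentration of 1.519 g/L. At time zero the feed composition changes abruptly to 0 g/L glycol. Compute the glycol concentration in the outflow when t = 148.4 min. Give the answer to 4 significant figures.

0.07024 g/L

Mass balance on the solute (V constant): V dC/dt = Q(C_in − C).
Rewrite as dC/dt + C/τ = C_in/τ, τ = V/Q = 48.2781 min.
Integrating: C(t) = C_in + (C₀ − C_in) e^(−t/τ).
C(148.4) = 0 + (1.519 − 0)·e^(−148.4/48.2781) = 0 + (1.51900)·0.0462424 = 0.0702422 g/L.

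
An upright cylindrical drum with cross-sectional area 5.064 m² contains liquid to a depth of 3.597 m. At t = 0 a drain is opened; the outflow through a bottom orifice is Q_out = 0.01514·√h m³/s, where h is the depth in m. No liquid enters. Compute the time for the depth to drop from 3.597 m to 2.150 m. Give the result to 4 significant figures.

With no inflow, A dh/dt = −0.01514 √h.
∫ h^(−1/2) dh = −(0.01514/A) ∫ dt, giving 2√h = 2√h₀ − (0.01514/A) t.
t = 2A(√h₀ − √h)/0.01514 = 2·5.064·(√3.597 − √2.150)/0.01514
  = 10.1280 × (1.89658 − 1.46629) / 0.01514 = 287.844 s.

287.8 s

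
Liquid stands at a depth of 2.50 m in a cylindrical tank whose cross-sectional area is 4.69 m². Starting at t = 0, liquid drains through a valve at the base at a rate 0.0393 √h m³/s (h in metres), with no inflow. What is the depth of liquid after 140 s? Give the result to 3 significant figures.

Accumulation of liquid (constant cross-section A): A dh/dt = −0.0393 √h.
∫ h^(−1/2) dh = −(0.0393/A) ∫ dt, giving 2√h = 2√h₀ − (0.0393/A) t.
√h = √2.50 − 0.0393·140/(2·4.69) = 1.5811 − 0.58657 = 0.99457.
h = 0.99457² = 0.98917 m.

0.989 m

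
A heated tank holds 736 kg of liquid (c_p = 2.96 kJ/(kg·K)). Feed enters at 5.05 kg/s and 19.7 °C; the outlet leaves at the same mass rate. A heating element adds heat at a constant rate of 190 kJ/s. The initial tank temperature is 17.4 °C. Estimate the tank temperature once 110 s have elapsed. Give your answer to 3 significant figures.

25.4 °C

Unsteady energy balance on the tank contents: M c_p dT/dt = ṁ c_p (T_in − T) + 190.
τ = M/ṁ = 145.74 s; T_ss = T_in + Q̇/(ṁ c_p) = 19.7 + 190/(5.05·2.96) = 32.411 °C.
T approaches T_ss exponentially: T(t) = T_ss + (T₀ − T_ss) e^(−t/τ).
T(110) = 32.411 + (-15.011)·e^(−110/145.74) = 32.411 + (-15.011)·0.47013 = 25.354 °C.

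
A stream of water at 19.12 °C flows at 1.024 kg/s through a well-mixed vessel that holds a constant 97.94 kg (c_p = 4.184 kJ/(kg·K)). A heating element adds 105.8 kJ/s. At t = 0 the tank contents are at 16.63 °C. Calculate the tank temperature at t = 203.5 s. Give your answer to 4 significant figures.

40.58 °C

M c_p dT/dt = ṁ c_p (T_in − T) + Q̇.
Rearrange: dT/dt = (T_ss − T)/τ with τ = M/ṁ = 95.6445 s and T_ss = T_in + Q̇/(ṁ c_p) = 43.8141 °C.
T approaches T_ss exponentially: T(t) = T_ss + (T₀ − T_ss) e^(−t/τ).
T(203.5) = 43.8141 + (-27.1841)·e^(−203.5/95.6445) = 43.8141 + (-27.1841)·0.119115 = 40.5761 °C.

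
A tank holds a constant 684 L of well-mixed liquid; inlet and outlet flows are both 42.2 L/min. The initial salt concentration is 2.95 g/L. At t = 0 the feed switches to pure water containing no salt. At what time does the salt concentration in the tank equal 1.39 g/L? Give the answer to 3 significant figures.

Species balance on the tank: V dC/dt = Q(C_in − C), so τ = V/Q = 16.209 min.
C(t) = C_in + (C₀ − C_in) e^(−t/τ). Set C = 1.39 and solve for t:
e^(−t/τ) = (C − C_in)/(C₀ − C_in) = (1.39 − 0)/(2.95 − 0) = 0.47119
t = −τ ln(…) = 16.209 × 0.75250 = 12.197 min.

12.2 min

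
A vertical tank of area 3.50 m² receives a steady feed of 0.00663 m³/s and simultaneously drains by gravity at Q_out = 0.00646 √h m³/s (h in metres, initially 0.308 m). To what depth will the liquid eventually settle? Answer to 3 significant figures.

1.05 m

Level balance: A dh/dt = 0.00663 − 0.00646 √h. Setting dh/dt = 0:
Q_in = 0.00646 √h_ss ⇒ √h_ss = 0.00663/0.00646 = 1.0263.
h_ss = 1.0263² = 1.0533 m. (Since h₀ = 0.308 m < h_ss, the level will rise toward this value.)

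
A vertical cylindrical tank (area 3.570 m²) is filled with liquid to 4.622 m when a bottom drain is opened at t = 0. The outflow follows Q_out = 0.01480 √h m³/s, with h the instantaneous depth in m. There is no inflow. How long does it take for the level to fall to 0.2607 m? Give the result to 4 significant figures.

790.8 s

A dh/dt = −Q_out = −0.01480 √h.
Separate and integrate: 2(√h − √h₀) = −(0.01480/A) t.
t = 2A(√h₀ − √h)/0.01480 = 2·3.570·(√4.622 − √0.2607)/0.01480
  = 7.14000 × (2.14988 − 0.510588) / 0.01480 = 790.849 s.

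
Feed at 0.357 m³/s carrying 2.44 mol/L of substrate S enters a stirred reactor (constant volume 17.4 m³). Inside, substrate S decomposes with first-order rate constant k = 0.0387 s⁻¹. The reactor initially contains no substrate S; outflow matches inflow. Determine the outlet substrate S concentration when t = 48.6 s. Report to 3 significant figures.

V dC/dt = Q(C_in − C) − k V C.
dC/dt = (Q/V) C_in − (Q/V + k) C; effective rate a = Q/V + k = 0.020517 + 0.0387 = 0.059217 s⁻¹.
C_ss = Q C_in/(Q + kV) = 0.84540 mol/L; C(t) = C_ss + (C₀ − C_ss) e^(−a t).
C(48.6) = 0.84540 + (-0.84540)·e^(−0.059217·48.6) = 0.84540 + (-0.84540)·0.056250 = 0.79784 mol/L.

0.798 mol/L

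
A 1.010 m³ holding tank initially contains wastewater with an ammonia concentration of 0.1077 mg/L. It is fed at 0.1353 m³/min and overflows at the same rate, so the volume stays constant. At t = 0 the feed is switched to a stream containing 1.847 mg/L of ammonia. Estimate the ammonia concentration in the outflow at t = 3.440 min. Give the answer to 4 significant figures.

Species balance on the tank: V dC/dt = Q(C_in − C).
Time constant τ = V/Q = 1.010/0.1353 = 7.46489 min.
Solution: C(t) = C_in + (C₀ − C_in) e^(−t/τ).
C(3.440) = 1.847 + (0.1077 − 1.847)·e^(−3.440/7.46489) = 1.847 + (-1.73930)·0.630764 = 0.749912 mg/L.

0.7499 mg/L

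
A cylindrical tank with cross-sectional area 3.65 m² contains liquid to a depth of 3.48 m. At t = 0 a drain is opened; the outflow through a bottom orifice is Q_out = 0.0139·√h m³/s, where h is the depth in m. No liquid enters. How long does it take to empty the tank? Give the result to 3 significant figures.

980 s

A dh/dt = −Q_out = −0.0139 √h.
∫ h^(−1/2) dh = −(0.0139/A) ∫ dt, giving 2√h = 2√h₀ − (0.0139/A) t.
Tank is empty when √h = 0: t_empty = 2A√h₀/0.0139.
t_empty = 2·3.65·√3.48/0.0139 = 7.3000·1.8655/0.0139 = 979.71 s.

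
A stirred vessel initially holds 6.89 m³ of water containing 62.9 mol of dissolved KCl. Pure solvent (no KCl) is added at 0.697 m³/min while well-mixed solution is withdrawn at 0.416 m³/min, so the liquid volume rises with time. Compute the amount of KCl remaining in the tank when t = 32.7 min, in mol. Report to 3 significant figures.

Total volume: dV/dt = Q_in − Q_out = 0.28100 m³/min, so V(t) = 6.89 + 0.28100 t and V(32.7) = 16.079 m³.
Solute balance: dm/dt = 0 − Q_out C = −Q_out m/V(t).
Separate: dm/m = −Q_out dt/V(t) ⇒ ln(m/m₀) = −(Q_out/(Q_in−Q_out)) ln(V/V₀).
m = m₀ (V₀/V)^(Q_out/(Q_in−Q_out)) = 62.9 × (6.89/16.079)^(1.4804) = 17.939 mol.

17.9 mol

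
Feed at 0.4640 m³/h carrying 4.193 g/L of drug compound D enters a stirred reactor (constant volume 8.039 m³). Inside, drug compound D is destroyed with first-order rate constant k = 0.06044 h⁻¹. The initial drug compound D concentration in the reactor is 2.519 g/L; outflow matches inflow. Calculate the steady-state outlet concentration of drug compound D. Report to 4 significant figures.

V dC/dt = Q(C_in − C) − k V C.
Steady state (dC/dt = 0): C_ss = Q C_in/(Q + kV) = C_in/(1 + kV/Q).
C_ss = 0.4640·4.193/(0.4640 + 0.06044·8.039) = 1.94555/0.949877 = 2.04821 g/L.

2.048 g/L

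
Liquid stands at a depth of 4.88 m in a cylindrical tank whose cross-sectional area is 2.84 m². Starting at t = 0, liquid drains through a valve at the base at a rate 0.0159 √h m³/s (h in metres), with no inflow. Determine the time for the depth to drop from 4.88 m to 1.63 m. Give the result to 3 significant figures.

A dh/dt = −Q_out = −0.0159 √h.
Separate and integrate: 2(√h − √h₀) = −(0.0159/A) t.
t = 2A(√h₀ − √h)/0.0159 = 2·2.84·(√4.88 − √1.63)/0.0159
  = 5.6800 × (2.2091 − 1.2767) / 0.0159 = 333.07 s.

333 s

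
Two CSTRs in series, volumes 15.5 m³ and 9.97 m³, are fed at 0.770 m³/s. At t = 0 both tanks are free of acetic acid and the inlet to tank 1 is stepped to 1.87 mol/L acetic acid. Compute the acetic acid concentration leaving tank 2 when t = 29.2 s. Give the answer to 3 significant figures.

0.995 mol/L

Each tank obeys Vᵢ dCᵢ/dt = Q(Cᵢ₋₁ − Cᵢ), so τᵢ = Vᵢ/Q.
τ₁ = 15.5/0.770 = 20.130 s; τ₂ = 9.97/0.770 = 12.948 s.
Tank 1: C₁ = C_in(1 − e^(−t/τ₁)). Tank 2 (τ₁ ≠ τ₂): C₂ = C_in[1 − (τ₁ e^(−t/τ₁) − τ₂ e^(−t/τ₂))/(τ₁ − τ₂)].
At t = 29.2: e^(−t/τ₁) = 0.23443, e^(−t/τ₂) = 0.10486.
C₂ = 1.87·[1 − (20.130·0.23443 − 12.948·0.10486)/(7.1818)] = 1.87·0.53195 = 0.99475 mol/L.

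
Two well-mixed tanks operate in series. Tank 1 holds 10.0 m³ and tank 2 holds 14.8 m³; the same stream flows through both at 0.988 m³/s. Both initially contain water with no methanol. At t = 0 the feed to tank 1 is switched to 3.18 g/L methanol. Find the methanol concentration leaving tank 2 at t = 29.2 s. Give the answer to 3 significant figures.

2.15 g/L

Time constants: τᵢ = Vᵢ/Q for each well-mixed tank.
τ₁ = 10.0/0.988 = 10.121 s; τ₂ = 14.8/0.988 = 14.980 s.
Solving the cascade with C₁(0)=C₂(0)=0 gives C₂(t) = C_in[1 − (τ₁ e^(−t/τ₁) − τ₂ e^(−t/τ₂))/(τ₁ − τ₂)].
At t = 29.2: e^(−t/τ₁) = 0.055857, e^(−t/τ₂) = 0.14237.
C₂ = 3.18·[1 − (10.121·0.055857 − 14.980·0.14237)/(-4.8583)] = 3.18·0.67738 = 2.1541 g/L.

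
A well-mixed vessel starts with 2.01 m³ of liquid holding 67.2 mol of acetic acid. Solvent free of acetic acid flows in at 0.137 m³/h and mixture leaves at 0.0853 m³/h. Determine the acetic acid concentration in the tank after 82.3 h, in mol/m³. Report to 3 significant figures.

Total volume: dV/dt = Q_in − Q_out = 0.051700 m³/h, so V(t) = 2.01 + 0.051700 t and V(82.3) = 6.2649 m³.
Species balance (pure solvent in): dm/dt = −Q_out · m/V(t).
Separate: dm/m = −Q_out dt/V(t) ⇒ ln(m/m₀) = −(Q_out/(Q_in−Q_out)) ln(V/V₀).
m = m₀ (V₀/V)^(Q_out/(Q_in−Q_out)) = 67.2 × (2.01/6.2649)^(1.6499) = 10.299 mol.
C = m/V = 10.299/6.2649 = 1.6439 mol/m³.

1.64 mol/m³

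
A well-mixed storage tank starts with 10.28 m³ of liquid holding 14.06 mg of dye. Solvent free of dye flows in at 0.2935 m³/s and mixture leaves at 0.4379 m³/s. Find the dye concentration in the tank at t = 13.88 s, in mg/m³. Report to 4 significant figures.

Total volume: dV/dt = Q_in − Q_out = -0.144400 m³/s, so V(t) = 10.28 − 0.144400 t and V(13.88) = 8.27573 m³.
Species balance (pure solvent in): dm/dt = −Q_out · m/V(t).
Separate: dm/m = −Q_out dt/V(t) ⇒ ln(m/m₀) = −(Q_out/(Q_in−Q_out)) ln(V/V₀).
m = m₀ (V₀/V)^(Q_out/(Q_in−Q_out)) = 14.06 × (10.28/8.27573)^(-3.03255) = 7.28382 mg.
C = m/V = 7.28382/8.27573 = 0.880142 mg/m³.

0.8801 mg/m³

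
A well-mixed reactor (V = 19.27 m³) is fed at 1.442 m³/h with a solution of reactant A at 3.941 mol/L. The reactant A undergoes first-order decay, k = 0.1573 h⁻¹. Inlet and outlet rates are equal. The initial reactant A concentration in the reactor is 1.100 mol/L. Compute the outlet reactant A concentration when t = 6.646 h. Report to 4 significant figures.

Accumulation = in − out − consumed: V dC/dt = Q C_in − Q C − k V C.
dC/dt = (Q/V) C_in − (Q/V + k) C; effective rate a = Q/V + k = 0.0748313 + 0.1573 = 0.232131 h⁻¹.
C_ss = Q C_in/(Q + kV) = 1.27045 mol/L; C(t) = C_ss + (C₀ − C_ss) e^(−a t).
C(6.646) = 1.27045 + (-0.170446)·e^(−0.232131·6.646) = 1.27045 + (-0.170446)·0.213793 = 1.23401 mol/L.

1.234 mol/L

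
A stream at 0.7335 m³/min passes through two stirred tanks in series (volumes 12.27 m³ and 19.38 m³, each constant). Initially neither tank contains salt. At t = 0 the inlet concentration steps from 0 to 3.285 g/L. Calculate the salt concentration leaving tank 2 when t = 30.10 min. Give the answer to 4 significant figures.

1.357 g/L

Each tank obeys Vᵢ dCᵢ/dt = Q(Cᵢ₋₁ − Cᵢ), so τᵢ = Vᵢ/Q.
τ₁ = 12.27/0.7335 = 16.7280 min; τ₂ = 19.38/0.7335 = 26.4213 min.
Solving the cascade with C₁(0)=C₂(0)=0 gives C₂(t) = C_in[1 − (τ₁ e^(−t/τ₁) − τ₂ e^(−t/τ₂))/(τ₁ − τ₂)].
At t = 30.10: e^(−t/τ₁) = 0.165402, e^(−t/τ₂) = 0.320064.
C₂ = 3.285·[1 − (16.7280·0.165402 − 26.4213·0.320064)/(-9.69325)] = 3.285·0.413029 = 1.35680 g/L.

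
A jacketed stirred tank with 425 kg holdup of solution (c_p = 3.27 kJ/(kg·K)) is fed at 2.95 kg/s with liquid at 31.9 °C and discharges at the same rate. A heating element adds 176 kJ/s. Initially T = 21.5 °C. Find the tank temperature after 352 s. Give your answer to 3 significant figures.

First-law balance (no shaft work): M c_p dT/dt = ṁ c_p (T_in − T) + 176.
Rearrange: dT/dt = (T_ss − T)/τ with τ = M/ṁ = 144.07 s and T_ss = T_in + Q̇/(ṁ c_p) = 50.145 °C.
Solution: T(t) = T_ss + (T₀ − T_ss) e^(−t/τ).
T(352) = 50.145 + (-28.645)·e^(−352/144.07) = 50.145 + (-28.645)·0.086874 = 47.656 °C.

47.7 °C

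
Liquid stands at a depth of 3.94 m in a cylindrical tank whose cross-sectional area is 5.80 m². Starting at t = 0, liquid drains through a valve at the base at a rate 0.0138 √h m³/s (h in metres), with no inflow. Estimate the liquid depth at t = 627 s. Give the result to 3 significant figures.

Volume balance on the tank: A dh/dt = −0.0138 √h.
∫ h^(−1/2) dh = −(0.0138/A) ∫ dt, giving 2√h = 2√h₀ − (0.0138/A) t.
√h = √3.94 − 0.0138·627/(2·5.80) = 1.9849 − 0.74591 = 1.2390.
h = 1.2390² = 1.5352 m.

1.54 m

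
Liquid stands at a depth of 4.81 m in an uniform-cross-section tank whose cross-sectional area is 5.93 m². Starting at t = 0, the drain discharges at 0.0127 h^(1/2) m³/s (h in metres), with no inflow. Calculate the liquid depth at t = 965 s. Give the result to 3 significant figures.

1.35 m

With no inflow, A dh/dt = −0.0127 √h.
This is separable: 2 d(√h)/dt = −0.0127/A, so √h = √h₀ − (0.0127/(2A)) t.
√h = √4.81 − 0.0127·965/(2·5.93) = 2.1932 − 1.0333 = 1.1598.
h = 1.1598² = 1.3452 m.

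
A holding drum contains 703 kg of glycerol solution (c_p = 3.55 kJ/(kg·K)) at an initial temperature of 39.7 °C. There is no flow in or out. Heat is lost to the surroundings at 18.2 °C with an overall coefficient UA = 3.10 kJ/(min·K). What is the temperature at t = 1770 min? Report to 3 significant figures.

Heat balance on the well-mixed liquid: M c_p dT/dt = −UA(T − T_amb).
dT/dt = (T_ss − T)/τ with T_ss = T_amb = 18.200 °C, τ = M c_p/UA = 703·3.55/3.10 = 805.05 min.
Solution: T(t) = T_ss + (T₀ − T_ss) e^(−t/τ).
T(1770) = 18.200 + (21.500)·0.11096 = 20.586 °C.

20.6 °C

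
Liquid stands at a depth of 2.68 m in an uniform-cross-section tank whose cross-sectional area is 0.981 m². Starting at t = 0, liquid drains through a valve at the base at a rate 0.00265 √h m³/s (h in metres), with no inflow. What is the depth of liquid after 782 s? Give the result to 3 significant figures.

With no inflow, A dh/dt = −0.00265 √h.
This is separable: 2 d(√h)/dt = −0.00265/A, so √h = √h₀ − (0.00265/(2A)) t.
√h = √2.68 − 0.00265·782/(2·0.981) = 1.6371 − 1.0562 = 0.58085.
h = 0.58085² = 0.33739 m.

0.337 m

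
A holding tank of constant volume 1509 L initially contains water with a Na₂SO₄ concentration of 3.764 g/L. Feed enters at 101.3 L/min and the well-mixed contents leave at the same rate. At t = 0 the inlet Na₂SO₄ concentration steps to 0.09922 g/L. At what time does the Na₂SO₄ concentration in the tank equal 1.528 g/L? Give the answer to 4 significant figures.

Mass balance on the solute (V constant): V dC/dt = Q(C_in − C), so τ = V/Q = 14.8963 min.
C(t) = C_in + (C₀ − C_in) e^(−t/τ). Set C = 1.528 and solve for t:
e^(−t/τ) = (C − C_in)/(C₀ − C_in) = (1.528 − 0.09922)/(3.764 − 0.09922) = 0.389868
t = −τ ln(…) = 14.8963 × 0.941947 = 14.0316 min.

14.03 min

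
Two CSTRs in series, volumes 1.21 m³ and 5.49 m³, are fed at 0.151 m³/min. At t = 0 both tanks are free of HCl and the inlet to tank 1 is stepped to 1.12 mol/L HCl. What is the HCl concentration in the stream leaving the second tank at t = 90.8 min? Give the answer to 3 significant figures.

1.00 mol/L

Each tank obeys Vᵢ dCᵢ/dt = Q(Cᵢ₋₁ − Cᵢ), so τᵢ = Vᵢ/Q.
τ₁ = 1.21/0.151 = 8.0132 min; τ₂ = 5.49/0.151 = 36.358 min.
Solving the cascade with C₁(0)=C₂(0)=0 gives C₂(t) = C_in[1 − (τ₁ e^(−t/τ₁) − τ₂ e^(−t/τ₂))/(τ₁ − τ₂)].
At t = 90.8: e^(−t/τ₁) = 1.1992e-05, e^(−t/τ₂) = 0.082298.
C₂ = 1.12·[1 − (8.0132·1.1992e-05 − 36.358·0.082298)/(-28.344)] = 1.12·0.89444 = 1.0018 mol/L.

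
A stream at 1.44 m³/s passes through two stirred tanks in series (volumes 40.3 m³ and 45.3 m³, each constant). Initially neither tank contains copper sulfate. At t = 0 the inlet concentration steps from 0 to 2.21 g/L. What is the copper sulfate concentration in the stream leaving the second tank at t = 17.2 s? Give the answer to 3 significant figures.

Each tank obeys Vᵢ dCᵢ/dt = Q(Cᵢ₋₁ − Cᵢ), so τᵢ = Vᵢ/Q.
τ₁ = 40.3/1.44 = 27.986 s; τ₂ = 45.3/1.44 = 31.458 s.
Solving the cascade with C₁(0)=C₂(0)=0 gives C₂(t) = C_in[1 − (τ₁ e^(−t/τ₁) − τ₂ e^(−t/τ₂))/(τ₁ − τ₂)].
At t = 17.2: e^(−t/τ₁) = 0.54086, e^(−t/τ₂) = 0.57883.
C₂ = 2.21·[1 − (27.986·0.54086 − 31.458·0.57883)/(-3.4722)] = 2.21·0.11519 = 0.25458 g/L.

0.255 g/L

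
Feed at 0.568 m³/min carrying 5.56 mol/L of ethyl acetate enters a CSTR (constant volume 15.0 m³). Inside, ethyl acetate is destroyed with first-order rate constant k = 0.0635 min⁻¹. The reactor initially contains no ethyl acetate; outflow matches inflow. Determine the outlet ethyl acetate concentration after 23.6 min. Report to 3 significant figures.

Accumulation = in − out − consumed: V dC/dt = Q C_in − Q C − k V C.
This is linear with rate a = Q/V + k = 0.10137 min⁻¹.
C_ss = Q C_in/(Q + kV) = 2.0770 mol/L; C(t) = C_ss + (C₀ − C_ss) e^(−a t).
C(23.6) = 2.0770 + (-2.0770)·e^(−0.10137·23.6) = 2.0770 + (-2.0770)·0.091423 = 1.8871 mol/L.

1.89 mol/L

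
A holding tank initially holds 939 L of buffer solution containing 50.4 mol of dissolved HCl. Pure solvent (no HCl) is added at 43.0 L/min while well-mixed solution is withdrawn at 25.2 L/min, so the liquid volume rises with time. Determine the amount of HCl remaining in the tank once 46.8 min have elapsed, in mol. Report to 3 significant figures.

20.5 mol

Let m(t) be the amount of HCl. Volume: V(t) = V₀ + (Q_in − Q_out) t = 939 + 17.800 t; V(46.8) = 1772.0 L.
Species balance (pure solvent in): dm/dt = −Q_out · m/V(t).
Separate: dm/m = −Q_out dt/V(t) ⇒ ln(m/m₀) = −(Q_out/(Q_in−Q_out)) ln(V/V₀).
m = m₀ (V₀/V)^(Q_out/(Q_in−Q_out)) = 50.4 × (939/1772.0)^(1.4157) = 20.510 mol.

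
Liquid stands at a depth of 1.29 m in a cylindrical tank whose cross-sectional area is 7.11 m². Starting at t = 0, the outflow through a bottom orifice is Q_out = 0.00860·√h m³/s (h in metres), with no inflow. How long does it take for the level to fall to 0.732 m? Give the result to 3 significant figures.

463 s

With no inflow, A dh/dt = −0.00860 √h.
This is separable: 2 d(√h)/dt = −0.00860/A, so √h = √h₀ − (0.00860/(2A)) t.
t = 2A(√h₀ − √h)/0.00860 = 2·7.11·(√1.29 − √0.732)/0.00860
  = 14.220 × (1.1358 − 0.85557) / 0.00860 = 463.33 s.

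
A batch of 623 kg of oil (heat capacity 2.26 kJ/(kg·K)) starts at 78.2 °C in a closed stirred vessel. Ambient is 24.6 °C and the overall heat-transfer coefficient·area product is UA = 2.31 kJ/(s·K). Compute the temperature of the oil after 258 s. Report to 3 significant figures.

M c_p dT/dt = −UA(T − T_amb).
dT/dt = (T_ss − T)/τ with T_ss = T_amb = 24.600 °C, τ = M c_p/UA = 623·2.26/2.31 = 609.52 s.
Integrating: T(t) = T_ss + (T₀ − T_ss) e^(−t/τ).
T(258) = 24.600 + (53.600)·0.65489 = 59.702 °C.

59.7 °C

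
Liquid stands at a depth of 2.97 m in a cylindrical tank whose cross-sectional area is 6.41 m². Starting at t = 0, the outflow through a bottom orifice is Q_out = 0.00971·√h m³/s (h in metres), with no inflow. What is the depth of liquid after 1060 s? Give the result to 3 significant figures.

0.847 m

Accumulation of liquid (constant cross-section A): A dh/dt = −0.00971 √h.
∫ h^(−1/2) dh = −(0.00971/A) ∫ dt, giving 2√h = 2√h₀ − (0.00971/A) t.
√h = √2.97 − 0.00971·1060/(2·6.41) = 1.7234 − 0.80285 = 0.92051.
h = 0.92051² = 0.84735 m.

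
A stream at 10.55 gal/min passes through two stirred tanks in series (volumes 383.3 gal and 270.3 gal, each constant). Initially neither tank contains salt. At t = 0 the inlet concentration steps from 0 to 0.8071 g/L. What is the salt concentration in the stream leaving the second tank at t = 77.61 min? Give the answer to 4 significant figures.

0.5771 g/L

Each tank obeys Vᵢ dCᵢ/dt = Q(Cᵢ₋₁ − Cᵢ), so τᵢ = Vᵢ/Q.
τ₁ = 383.3/10.55 = 36.3318 min; τ₂ = 270.3/10.55 = 25.6209 min.
Solving the cascade with C₁(0)=C₂(0)=0 gives C₂(t) = C_in[1 − (τ₁ e^(−t/τ₁) − τ₂ e^(−t/τ₂))/(τ₁ − τ₂)].
At t = 77.61: e^(−t/τ₁) = 0.118109, e^(−t/τ₂) = 0.0483556.
C₂ = 0.8071·[1 − (36.3318·0.118109 − 25.6209·0.0483556)/(10.7109)] = 0.8071·0.715039 = 0.577108 g/L.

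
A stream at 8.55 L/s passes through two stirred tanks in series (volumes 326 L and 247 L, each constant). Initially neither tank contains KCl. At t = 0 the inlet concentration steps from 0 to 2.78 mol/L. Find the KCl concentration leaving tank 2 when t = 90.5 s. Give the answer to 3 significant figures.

Time constants: τᵢ = Vᵢ/Q for each well-mixed tank.
τ₁ = 326/8.55 = 38.129 s; τ₂ = 247/8.55 = 28.889 s.
Tank 1: C₁ = C_in(1 − e^(−t/τ₁)). Tank 2 (τ₁ ≠ τ₂): C₂ = C_in[1 − (τ₁ e^(−t/τ₁) − τ₂ e^(−t/τ₂))/(τ₁ − τ₂)].
At t = 90.5: e^(−t/τ₁) = 0.093150, e^(−t/τ₂) = 0.043600.
C₂ = 2.78·[1 − (38.129·0.093150 − 28.889·0.043600)/(9.2398)] = 2.78·0.75193 = 2.0904 mol/L.

2.09 mol/L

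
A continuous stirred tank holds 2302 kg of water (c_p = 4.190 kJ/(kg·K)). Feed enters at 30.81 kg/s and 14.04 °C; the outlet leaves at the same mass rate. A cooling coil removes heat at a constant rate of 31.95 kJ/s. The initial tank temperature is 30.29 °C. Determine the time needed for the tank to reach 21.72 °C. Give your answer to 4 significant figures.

M c_p dT/dt = ṁ c_p (T_in − T) − Q̇.
τ = M/ṁ = 74.7160 s; T_ss = T_in − Q̇/(ṁ c_p) = 13.7925 °C.
T(t) = T_ss + (T₀ − T_ss) e^(−t/τ). Set T = 21.72:
e^(−t/τ) = (21.72 − 13.7925)/(30.29 − 13.7925) = 0.480527
t = −74.7160 · ln(0.480527) = 54.7572 s.

54.76 s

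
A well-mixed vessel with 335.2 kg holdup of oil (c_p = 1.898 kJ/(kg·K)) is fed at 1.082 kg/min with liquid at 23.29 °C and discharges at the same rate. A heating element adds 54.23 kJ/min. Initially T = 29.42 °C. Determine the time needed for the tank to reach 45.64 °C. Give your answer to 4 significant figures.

First-law balance (no shaft work): M c_p dT/dt = ṁ c_p (T_in − T) + 54.23.
τ = M/ṁ = 309.797 min; T_ss = T_in + Q̇/(ṁ c_p) = 49.6968 °C.
T(t) = T_ss + (T₀ − T_ss) e^(−t/τ). Set T = 45.64:
e^(−t/τ) = (45.64 − 49.6968)/(29.42 − 49.6968) = 0.200072
t = −309.797 · ln(0.200072) = 498.487 min.

498.5 min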